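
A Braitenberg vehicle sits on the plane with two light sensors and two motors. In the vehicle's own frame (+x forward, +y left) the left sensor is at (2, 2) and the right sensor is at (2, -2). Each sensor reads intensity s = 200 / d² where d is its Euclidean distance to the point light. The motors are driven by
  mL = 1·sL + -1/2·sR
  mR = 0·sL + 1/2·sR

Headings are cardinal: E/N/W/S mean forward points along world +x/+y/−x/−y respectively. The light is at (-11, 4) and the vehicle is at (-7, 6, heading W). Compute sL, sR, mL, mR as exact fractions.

left sensor world pos  = (-9, 4); dL² = 4
right sensor world pos = (-9, 8); dR² = 20
sL = 200/4 = 50
sR = 200/20 = 10
mL = 1·sL + -1/2·sR = 45
mR = 0·sL + 1/2·sR = 5

50 10 45 5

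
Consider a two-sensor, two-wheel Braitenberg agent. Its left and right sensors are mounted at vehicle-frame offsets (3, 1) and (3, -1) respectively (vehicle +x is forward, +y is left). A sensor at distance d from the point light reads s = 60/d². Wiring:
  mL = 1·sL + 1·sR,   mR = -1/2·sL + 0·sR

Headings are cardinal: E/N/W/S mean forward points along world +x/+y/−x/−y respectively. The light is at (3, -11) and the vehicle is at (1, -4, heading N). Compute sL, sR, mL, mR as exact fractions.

left sensor world pos  = (0, -1); dL² = 109
right sensor world pos = (2, -1); dR² = 101
sL = 60/109 = 60/109
sR = 60/101 = 60/101
mL = 1·sL + 1·sR = 12600/11009
mR = -1/2·sL + 0·sR = -30/109

60/109 60/101 12600/11009 -30/109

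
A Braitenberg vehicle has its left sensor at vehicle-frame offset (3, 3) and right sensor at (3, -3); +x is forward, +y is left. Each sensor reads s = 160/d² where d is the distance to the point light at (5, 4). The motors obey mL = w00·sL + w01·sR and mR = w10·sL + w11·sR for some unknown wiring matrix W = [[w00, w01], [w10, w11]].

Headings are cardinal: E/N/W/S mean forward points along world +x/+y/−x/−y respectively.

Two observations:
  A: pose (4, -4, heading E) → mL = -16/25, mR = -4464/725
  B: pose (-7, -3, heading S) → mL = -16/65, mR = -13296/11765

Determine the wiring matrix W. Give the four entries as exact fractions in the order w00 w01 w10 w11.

obs A: pose=(4,-4,E) → sL=160/29, sR=32/25, mL=-16/25, mR=-4464/725
obs B: pose=(-7,-3,S) → sL=160/181, sR=32/65, mL=-16/65, mR=-13296/11765
sensor matrix S = [[160/29, 32/25], [160/181, 32/65]]; det S = 540672/341185
solve [mL_A; mL_B] = S·[w00; w01] and [mR_A; mR_B] = S·[w10; w11]:
  w00 = 0, w01 = -1/2, w10 = -1, w11 = -1/2

0 -1/2 -1 -1/2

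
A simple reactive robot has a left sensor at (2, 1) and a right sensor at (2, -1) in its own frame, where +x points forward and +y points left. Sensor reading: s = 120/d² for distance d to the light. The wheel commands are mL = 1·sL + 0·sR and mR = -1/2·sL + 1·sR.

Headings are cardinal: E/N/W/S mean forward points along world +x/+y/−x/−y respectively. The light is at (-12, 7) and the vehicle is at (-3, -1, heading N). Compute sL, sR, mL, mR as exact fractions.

6/5 15/17 6/5 24/85

left sensor world pos  = (-4, 1); dL² = 100
right sensor world pos = (-2, 1); dR² = 136
sL = 120/100 = 6/5
sR = 120/136 = 15/17
mL = 1·sL + 0·sR = 6/5
mR = -1/2·sL + 1·sR = 24/85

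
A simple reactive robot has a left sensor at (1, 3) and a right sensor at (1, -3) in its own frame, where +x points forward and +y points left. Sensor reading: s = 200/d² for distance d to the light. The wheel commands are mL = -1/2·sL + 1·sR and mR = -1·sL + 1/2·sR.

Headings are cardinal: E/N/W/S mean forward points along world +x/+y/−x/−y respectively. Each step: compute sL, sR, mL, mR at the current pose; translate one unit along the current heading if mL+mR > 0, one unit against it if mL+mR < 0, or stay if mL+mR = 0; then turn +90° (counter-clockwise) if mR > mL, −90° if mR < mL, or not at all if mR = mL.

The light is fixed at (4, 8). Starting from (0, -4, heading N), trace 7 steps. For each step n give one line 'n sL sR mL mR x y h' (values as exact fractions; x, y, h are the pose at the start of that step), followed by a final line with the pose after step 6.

0 20/17 100/61 1090/1037 -370/1037 0 -4 N
1 200/73 40/41 -1180/2993 -6740/2993 0 -3 E
2 50/37 25/26 275/962 -1675/1924 -1 -3 S
3 40/41 40/17 1300/697 140/697 -1 -2 W
4 100/81 20/9 130/81 -10/81 -2 -2 N
5 200/61 200/169 -4700/10309 -27700/10309 -2 -1 E
6 50/29 1 4/29 -71/58 -3 -1 S
final -3 0 W

n=0: pose=(0,-4,N); sL=20/17, sR=100/61; mL=1090/1037, mR=-370/1037; mL+mR=720/1037 → advance +1; mR−mL=-1460/1037 → turn -1·90°
n=1: pose=(0,-3,E); sL=200/73, sR=40/41; mL=-1180/2993, mR=-6740/2993; mL+mR=-7920/2993 → advance -1; mR−mL=-5560/2993 → turn -1·90°
n=2: pose=(-1,-3,S); sL=50/37, sR=25/26; mL=275/962, mR=-1675/1924; mL+mR=-1125/1924 → advance -1; mR−mL=-2225/1924 → turn -1·90°
n=3: pose=(-1,-2,W); sL=40/41, sR=40/17; mL=1300/697, mR=140/697; mL+mR=1440/697 → advance +1; mR−mL=-1160/697 → turn -1·90°
n=4: pose=(-2,-2,N); sL=100/81, sR=20/9; mL=130/81, mR=-10/81; mL+mR=40/27 → advance +1; mR−mL=-140/81 → turn -1·90°
n=5: pose=(-2,-1,E); sL=200/61, sR=200/169; mL=-4700/10309, mR=-27700/10309; mL+mR=-32400/10309 → advance -1; mR−mL=-23000/10309 → turn -1·90°
n=6: pose=(-3,-1,S); sL=50/29, sR=1; mL=4/29, mR=-71/58; mL+mR=-63/58 → advance -1; mR−mL=-79/58 → turn -1·90°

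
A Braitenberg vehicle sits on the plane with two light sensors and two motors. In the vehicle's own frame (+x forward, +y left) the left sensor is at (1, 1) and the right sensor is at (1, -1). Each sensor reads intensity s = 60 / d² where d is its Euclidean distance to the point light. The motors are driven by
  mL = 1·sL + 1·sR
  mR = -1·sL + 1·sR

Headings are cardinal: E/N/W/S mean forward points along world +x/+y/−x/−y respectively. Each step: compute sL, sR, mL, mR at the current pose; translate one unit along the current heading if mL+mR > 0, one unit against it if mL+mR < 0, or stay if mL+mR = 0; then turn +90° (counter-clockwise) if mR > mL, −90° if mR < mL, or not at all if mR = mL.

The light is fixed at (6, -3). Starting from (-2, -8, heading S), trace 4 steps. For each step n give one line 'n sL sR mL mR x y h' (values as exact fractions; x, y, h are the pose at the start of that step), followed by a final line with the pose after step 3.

0 12/17 20/39 808/663 -128/663 -2 -8 S
1 6/13 30/53 708/689 72/689 -2 -9 W
2 12/25 60/89 2568/2225 432/2225 -3 -9 N
3 3/4 3/5 27/20 -3/20 -3 -8 E
final -2 -8 S

n=0: pose=(-2,-8,S); sL=12/17, sR=20/39; mL=808/663, mR=-128/663; mL+mR=40/39 → advance +1; mR−mL=-24/17 → turn -1·90°
n=1: pose=(-2,-9,W); sL=6/13, sR=30/53; mL=708/689, mR=72/689; mL+mR=60/53 → advance +1; mR−mL=-12/13 → turn -1·90°
n=2: pose=(-3,-9,N); sL=12/25, sR=60/89; mL=2568/2225, mR=432/2225; mL+mR=120/89 → advance +1; mR−mL=-24/25 → turn -1·90°
n=3: pose=(-3,-8,E); sL=3/4, sR=3/5; mL=27/20, mR=-3/20; mL+mR=6/5 → advance +1; mR−mL=-3/2 → turn -1·90°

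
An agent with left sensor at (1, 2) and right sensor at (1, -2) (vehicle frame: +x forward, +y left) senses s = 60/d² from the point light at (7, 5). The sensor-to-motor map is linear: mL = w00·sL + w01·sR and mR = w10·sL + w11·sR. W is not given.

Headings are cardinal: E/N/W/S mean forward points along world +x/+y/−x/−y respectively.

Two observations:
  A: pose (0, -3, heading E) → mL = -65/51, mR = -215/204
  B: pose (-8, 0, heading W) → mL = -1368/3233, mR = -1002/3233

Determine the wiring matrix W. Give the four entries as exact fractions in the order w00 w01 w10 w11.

obs A: pose=(0,-3,E) → sL=5/6, sR=15/34, mL=-65/51, mR=-215/204
obs B: pose=(-8,0,W) → sL=12/61, sR=12/53, mL=-1368/3233, mR=-1002/3233
sensor matrix S = [[5/6, 15/34], [12/61, 12/53]]; det S = 5600/54961
solve [mL_A; mL_B] = S·[w00; w01] and [mR_A; mR_B] = S·[w10; w11]:
  w00 = -1, w01 = -1, w10 = -1, w11 = -1/2

-1 -1 -1 -1/2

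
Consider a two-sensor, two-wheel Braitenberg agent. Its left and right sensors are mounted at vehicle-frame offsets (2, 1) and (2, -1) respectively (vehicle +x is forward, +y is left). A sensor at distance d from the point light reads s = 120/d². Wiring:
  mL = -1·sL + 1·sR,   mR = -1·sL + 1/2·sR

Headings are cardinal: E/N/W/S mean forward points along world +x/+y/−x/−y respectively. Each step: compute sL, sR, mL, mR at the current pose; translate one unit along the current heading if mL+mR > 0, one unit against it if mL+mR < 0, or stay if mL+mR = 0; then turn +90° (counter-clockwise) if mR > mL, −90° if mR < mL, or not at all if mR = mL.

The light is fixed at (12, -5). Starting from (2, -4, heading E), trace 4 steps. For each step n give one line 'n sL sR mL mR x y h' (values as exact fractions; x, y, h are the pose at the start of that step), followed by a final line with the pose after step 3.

0 30/17 15/8 15/136 -225/272 2 -4 E
1 120/101 24/29 -1056/2929 -2268/2929 1 -4 S
2 12/17 60/89 -48/1513 -558/1513 1 -3 W
3 120/137 120/97 4800/13289 -3420/13289 2 -3 N
final 2 -2 E

n=0: pose=(2,-4,E); sL=30/17, sR=15/8; mL=15/136, mR=-225/272; mL+mR=-195/272 → advance -1; mR−mL=-15/16 → turn -1·90°
n=1: pose=(1,-4,S); sL=120/101, sR=24/29; mL=-1056/2929, mR=-2268/2929; mL+mR=-3324/2929 → advance -1; mR−mL=-12/29 → turn -1·90°
n=2: pose=(1,-3,W); sL=12/17, sR=60/89; mL=-48/1513, mR=-558/1513; mL+mR=-606/1513 → advance -1; mR−mL=-30/89 → turn -1·90°
n=3: pose=(2,-3,N); sL=120/137, sR=120/97; mL=4800/13289, mR=-3420/13289; mL+mR=1380/13289 → advance +1; mR−mL=-60/97 → turn -1·90°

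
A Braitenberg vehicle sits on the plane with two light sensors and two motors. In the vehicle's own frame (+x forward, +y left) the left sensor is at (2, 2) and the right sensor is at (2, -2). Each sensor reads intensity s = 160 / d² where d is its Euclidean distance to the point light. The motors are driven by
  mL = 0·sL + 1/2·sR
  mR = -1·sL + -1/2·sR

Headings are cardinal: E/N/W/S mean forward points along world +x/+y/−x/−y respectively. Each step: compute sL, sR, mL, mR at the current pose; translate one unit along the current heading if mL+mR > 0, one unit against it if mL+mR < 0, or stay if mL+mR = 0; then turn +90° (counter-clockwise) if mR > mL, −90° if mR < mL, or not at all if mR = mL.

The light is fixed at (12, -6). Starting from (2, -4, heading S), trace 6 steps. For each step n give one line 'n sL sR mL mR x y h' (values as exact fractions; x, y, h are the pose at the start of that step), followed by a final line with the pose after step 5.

n=0: pose=(2,-4,S); sL=5/2, sR=10/9; mL=5/9, mR=-55/18; mL+mR=-5/2 → advance -1; mR−mL=-65/18 → turn -1·90°
n=1: pose=(2,-3,W); sL=32/29, sR=160/169; mL=80/169, mR=-7728/4901; mL+mR=-32/29 → advance -1; mR−mL=-10048/4901 → turn -1·90°
n=2: pose=(3,-3,N); sL=80/73, sR=80/37; mL=40/37, mR=-5880/2701; mL+mR=-80/73 → advance -1; mR−mL=-8800/2701 → turn -1·90°
n=3: pose=(3,-4,E); sL=32/13, sR=160/49; mL=80/49, mR=-2608/637; mL+mR=-32/13 → advance -1; mR−mL=-3648/637 → turn -1·90°
n=4: pose=(2,-4,S); sL=5/2, sR=10/9; mL=5/9, mR=-55/18; mL+mR=-5/2 → advance -1; mR−mL=-65/18 → turn -1·90°
n=5: pose=(2,-3,W); sL=32/29, sR=160/169; mL=80/169, mR=-7728/4901; mL+mR=-32/29 → advance -1; mR−mL=-10048/4901 → turn -1·90°

0 5/2 10/9 5/9 -55/18 2 -4 S
1 32/29 160/169 80/169 -7728/4901 2 -3 W
2 80/73 80/37 40/37 -5880/2701 3 -3 N
3 32/13 160/49 80/49 -2608/637 3 -4 E
4 5/2 10/9 5/9 -55/18 2 -4 S
5 32/29 160/169 80/169 -7728/4901 2 -3 W
final 3 -3 N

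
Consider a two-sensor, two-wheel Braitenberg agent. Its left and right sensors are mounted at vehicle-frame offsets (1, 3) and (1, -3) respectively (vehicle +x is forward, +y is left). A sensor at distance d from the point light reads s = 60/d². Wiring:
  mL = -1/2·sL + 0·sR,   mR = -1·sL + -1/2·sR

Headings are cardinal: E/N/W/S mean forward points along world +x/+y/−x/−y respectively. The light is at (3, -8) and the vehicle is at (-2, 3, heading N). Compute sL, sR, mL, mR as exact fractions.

left sensor world pos  = (-5, 4); dL² = 208
right sensor world pos = (1, 4); dR² = 148
sL = 60/208 = 15/52
sR = 60/148 = 15/37
mL = -1/2·sL + 0·sR = -15/104
mR = -1·sL + -1/2·sR = -945/1924

15/52 15/37 -15/104 -945/1924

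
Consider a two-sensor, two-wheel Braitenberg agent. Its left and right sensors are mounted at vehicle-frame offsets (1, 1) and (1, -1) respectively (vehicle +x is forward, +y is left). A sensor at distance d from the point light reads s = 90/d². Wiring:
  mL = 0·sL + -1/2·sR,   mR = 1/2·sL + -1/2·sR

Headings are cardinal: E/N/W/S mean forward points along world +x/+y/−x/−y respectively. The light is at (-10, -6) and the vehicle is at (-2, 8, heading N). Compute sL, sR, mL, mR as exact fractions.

45/137 5/17 -5/34 40/2329

left sensor world pos  = (-3, 9); dL² = 274
right sensor world pos = (-1, 9); dR² = 306
sL = 90/274 = 45/137
sR = 90/306 = 5/17
mL = 0·sL + -1/2·sR = -5/34
mR = 1/2·sL + -1/2·sR = 40/2329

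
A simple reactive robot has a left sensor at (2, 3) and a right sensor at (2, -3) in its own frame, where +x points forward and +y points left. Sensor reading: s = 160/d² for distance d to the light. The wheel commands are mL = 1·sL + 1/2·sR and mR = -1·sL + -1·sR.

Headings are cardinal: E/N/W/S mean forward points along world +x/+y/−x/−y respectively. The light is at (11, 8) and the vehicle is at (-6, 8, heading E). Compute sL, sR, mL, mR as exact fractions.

left sensor world pos  = (-4, 11); dL² = 234
right sensor world pos = (-4, 5); dR² = 234
sL = 160/234 = 80/117
sR = 160/234 = 80/117
mL = 1·sL + 1/2·sR = 40/39
mR = -1·sL + -1·sR = -160/117

80/117 80/117 40/39 -160/117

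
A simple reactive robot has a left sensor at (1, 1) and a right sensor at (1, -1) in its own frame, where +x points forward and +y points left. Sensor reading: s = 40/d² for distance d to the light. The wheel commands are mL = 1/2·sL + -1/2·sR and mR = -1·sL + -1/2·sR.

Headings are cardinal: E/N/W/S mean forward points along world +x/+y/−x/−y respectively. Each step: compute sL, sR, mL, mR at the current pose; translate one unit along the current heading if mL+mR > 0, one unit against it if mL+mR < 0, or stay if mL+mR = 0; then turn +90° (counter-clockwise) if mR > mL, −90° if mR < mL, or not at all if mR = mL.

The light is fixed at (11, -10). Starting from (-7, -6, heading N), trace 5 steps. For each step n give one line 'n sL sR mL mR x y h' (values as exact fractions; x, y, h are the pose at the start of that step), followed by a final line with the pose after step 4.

0 20/193 20/157 -360/30301 -5070/30301 -7 -6 N
1 8/61 40/293 -48/17873 -3564/17873 -7 -7 E
2 5/41 10/101 95/8282 -710/4141 -8 -7 S
3 40/409 8/85 64/34765 -5036/34765 -8 -6 W
4 20/193 20/157 -360/30301 -5070/30301 -7 -6 N
final -7 -7 E

n=0: pose=(-7,-6,N); sL=20/193, sR=20/157; mL=-360/30301, mR=-5070/30301; mL+mR=-5430/30301 → advance -1; mR−mL=-30/193 → turn -1·90°
n=1: pose=(-7,-7,E); sL=8/61, sR=40/293; mL=-48/17873, mR=-3564/17873; mL+mR=-3612/17873 → advance -1; mR−mL=-12/61 → turn -1·90°
n=2: pose=(-8,-7,S); sL=5/41, sR=10/101; mL=95/8282, mR=-710/4141; mL+mR=-1325/8282 → advance -1; mR−mL=-15/82 → turn -1·90°
n=3: pose=(-8,-6,W); sL=40/409, sR=8/85; mL=64/34765, mR=-5036/34765; mL+mR=-4972/34765 → advance -1; mR−mL=-60/409 → turn -1·90°
n=4: pose=(-7,-6,N); sL=20/193, sR=20/157; mL=-360/30301, mR=-5070/30301; mL+mR=-5430/30301 → advance -1; mR−mL=-30/193 → turn -1·90°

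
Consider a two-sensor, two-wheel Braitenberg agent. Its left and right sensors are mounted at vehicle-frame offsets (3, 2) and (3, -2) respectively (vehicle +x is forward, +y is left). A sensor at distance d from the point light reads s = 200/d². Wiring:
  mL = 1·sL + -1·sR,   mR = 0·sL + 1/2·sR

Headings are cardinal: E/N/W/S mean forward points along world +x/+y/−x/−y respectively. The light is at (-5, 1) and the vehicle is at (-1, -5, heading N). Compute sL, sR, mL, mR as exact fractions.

200/13 40/9 1280/117 20/9

left sensor world pos  = (-3, -2); dL² = 13
right sensor world pos = (1, -2); dR² = 45
sL = 200/13 = 200/13
sR = 200/45 = 40/9
mL = 1·sL + -1·sR = 1280/117
mR = 0·sL + 1/2·sR = 20/9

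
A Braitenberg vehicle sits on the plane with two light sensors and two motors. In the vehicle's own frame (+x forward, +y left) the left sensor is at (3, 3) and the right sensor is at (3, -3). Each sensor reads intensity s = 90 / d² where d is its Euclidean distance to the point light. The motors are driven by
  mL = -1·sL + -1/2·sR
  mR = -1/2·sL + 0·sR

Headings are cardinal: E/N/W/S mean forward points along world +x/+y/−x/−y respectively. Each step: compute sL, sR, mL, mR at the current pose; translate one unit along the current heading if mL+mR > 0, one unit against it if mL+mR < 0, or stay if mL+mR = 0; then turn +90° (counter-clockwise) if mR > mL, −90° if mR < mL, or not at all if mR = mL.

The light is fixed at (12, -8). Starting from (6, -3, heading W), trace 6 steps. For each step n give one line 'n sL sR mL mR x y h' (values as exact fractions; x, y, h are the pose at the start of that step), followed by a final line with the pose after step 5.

0 18/17 18/29 -675/493 -9/17 6 -3 W
1 45/4 45/34 -405/34 -45/8 7 -3 S
2 18/17 90/13 -999/221 -9/17 7 -2 E
3 5/9 1 -19/18 -5/18 6 -2 N
4 18/17 18/29 -675/493 -9/17 6 -3 W
5 45/4 45/34 -405/34 -45/8 7 -3 S
final 7 -2 E

n=0: pose=(6,-3,W); sL=18/17, sR=18/29; mL=-675/493, mR=-9/17; mL+mR=-936/493 → advance -1; mR−mL=414/493 → turn +1·90°
n=1: pose=(7,-3,S); sL=45/4, sR=45/34; mL=-405/34, mR=-45/8; mL+mR=-2385/136 → advance -1; mR−mL=855/136 → turn +1·90°
n=2: pose=(7,-2,E); sL=18/17, sR=90/13; mL=-999/221, mR=-9/17; mL+mR=-1116/221 → advance -1; mR−mL=882/221 → turn +1·90°
n=3: pose=(6,-2,N); sL=5/9, sR=1; mL=-19/18, mR=-5/18; mL+mR=-4/3 → advance -1; mR−mL=7/9 → turn +1·90°
n=4: pose=(6,-3,W); sL=18/17, sR=18/29; mL=-675/493, mR=-9/17; mL+mR=-936/493 → advance -1; mR−mL=414/493 → turn +1·90°
n=5: pose=(7,-3,S); sL=45/4, sR=45/34; mL=-405/34, mR=-45/8; mL+mR=-2385/136 → advance -1; mR−mL=855/136 → turn +1·90°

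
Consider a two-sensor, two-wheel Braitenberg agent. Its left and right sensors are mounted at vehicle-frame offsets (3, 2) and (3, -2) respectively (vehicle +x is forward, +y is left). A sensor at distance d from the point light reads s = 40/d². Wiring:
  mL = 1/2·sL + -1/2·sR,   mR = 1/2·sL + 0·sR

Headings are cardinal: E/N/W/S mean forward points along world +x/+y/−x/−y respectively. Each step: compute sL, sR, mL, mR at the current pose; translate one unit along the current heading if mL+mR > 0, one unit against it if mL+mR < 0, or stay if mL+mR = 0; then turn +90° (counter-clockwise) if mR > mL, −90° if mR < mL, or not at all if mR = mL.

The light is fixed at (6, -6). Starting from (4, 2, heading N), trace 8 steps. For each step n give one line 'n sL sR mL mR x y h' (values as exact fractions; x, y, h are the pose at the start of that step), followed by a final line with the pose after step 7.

0 40/137 40/121 -320/16577 20/137 4 2 N
1 20/37 20/73 360/2701 10/37 4 3 W
2 40/37 40/61 480/2257 20/37 3 3 S
3 2/5 10/9 -16/45 1/5 3 2 E
4 40/157 8/25 -128/3925 20/157 2 2 N
5 20/49 4/17 72/833 10/49 2 3 W
6 8/9 8/17 32/153 4/9 1 3 S
7 5/13 1 -4/13 5/26 1 2 E
final 0 2 N

n=0: pose=(4,2,N); sL=40/137, sR=40/121; mL=-320/16577, mR=20/137; mL+mR=2100/16577 → advance +1; mR−mL=20/121 → turn +1·90°
n=1: pose=(4,3,W); sL=20/37, sR=20/73; mL=360/2701, mR=10/37; mL+mR=1090/2701 → advance +1; mR−mL=10/73 → turn +1·90°
n=2: pose=(3,3,S); sL=40/37, sR=40/61; mL=480/2257, mR=20/37; mL+mR=1700/2257 → advance +1; mR−mL=20/61 → turn +1·90°
n=3: pose=(3,2,E); sL=2/5, sR=10/9; mL=-16/45, mR=1/5; mL+mR=-7/45 → advance -1; mR−mL=5/9 → turn +1·90°
n=4: pose=(2,2,N); sL=40/157, sR=8/25; mL=-128/3925, mR=20/157; mL+mR=372/3925 → advance +1; mR−mL=4/25 → turn +1·90°
n=5: pose=(2,3,W); sL=20/49, sR=4/17; mL=72/833, mR=10/49; mL+mR=242/833 → advance +1; mR−mL=2/17 → turn +1·90°
n=6: pose=(1,3,S); sL=8/9, sR=8/17; mL=32/153, mR=4/9; mL+mR=100/153 → advance +1; mR−mL=4/17 → turn +1·90°
n=7: pose=(1,2,E); sL=5/13, sR=1; mL=-4/13, mR=5/26; mL+mR=-3/26 → advance -1; mR−mL=1/2 → turn +1·90°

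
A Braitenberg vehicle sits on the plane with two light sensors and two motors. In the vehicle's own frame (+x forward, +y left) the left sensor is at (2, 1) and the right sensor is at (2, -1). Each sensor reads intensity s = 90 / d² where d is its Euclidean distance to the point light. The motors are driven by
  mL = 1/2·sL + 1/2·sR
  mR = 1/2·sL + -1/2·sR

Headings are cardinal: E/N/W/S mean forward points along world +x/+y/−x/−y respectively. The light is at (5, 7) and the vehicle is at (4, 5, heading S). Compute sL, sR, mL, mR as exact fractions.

45/8 9/2 81/16 9/16

left sensor world pos  = (5, 3); dL² = 16
right sensor world pos = (3, 3); dR² = 20
sL = 90/16 = 45/8
sR = 90/20 = 9/2
mL = 1/2·sL + 1/2·sR = 81/16
mR = 1/2·sL + -1/2·sR = 9/16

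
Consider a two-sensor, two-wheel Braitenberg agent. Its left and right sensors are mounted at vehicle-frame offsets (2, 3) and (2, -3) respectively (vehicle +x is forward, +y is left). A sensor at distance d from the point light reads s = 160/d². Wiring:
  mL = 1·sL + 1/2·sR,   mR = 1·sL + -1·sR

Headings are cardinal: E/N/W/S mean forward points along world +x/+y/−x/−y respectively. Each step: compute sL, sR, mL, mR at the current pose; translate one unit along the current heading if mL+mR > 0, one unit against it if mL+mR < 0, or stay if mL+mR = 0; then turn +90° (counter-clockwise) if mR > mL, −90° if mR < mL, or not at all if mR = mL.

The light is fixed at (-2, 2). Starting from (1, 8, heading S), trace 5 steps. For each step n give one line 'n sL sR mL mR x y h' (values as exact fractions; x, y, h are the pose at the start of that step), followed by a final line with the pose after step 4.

0 40/13 10 105/13 -90/13 1 8 S
1 32 32/13 432/13 384/13 1 7 W
2 16/5 80/37 792/185 192/185 0 7 N
3 160/97 32/5 2352/485 -2304/485 0 8 E
4 40/13 10 105/13 -90/13 1 8 S
final 1 7 W

n=0: pose=(1,8,S); sL=40/13, sR=10; mL=105/13, mR=-90/13; mL+mR=15/13 → advance +1; mR−mL=-15 → turn -1·90°
n=1: pose=(1,7,W); sL=32, sR=32/13; mL=432/13, mR=384/13; mL+mR=816/13 → advance +1; mR−mL=-48/13 → turn -1·90°
n=2: pose=(0,7,N); sL=16/5, sR=80/37; mL=792/185, mR=192/185; mL+mR=984/185 → advance +1; mR−mL=-120/37 → turn -1·90°
n=3: pose=(0,8,E); sL=160/97, sR=32/5; mL=2352/485, mR=-2304/485; mL+mR=48/485 → advance +1; mR−mL=-48/5 → turn -1·90°
n=4: pose=(1,8,S); sL=40/13, sR=10; mL=105/13, mR=-90/13; mL+mR=15/13 → advance +1; mR−mL=-15 → turn -1·90°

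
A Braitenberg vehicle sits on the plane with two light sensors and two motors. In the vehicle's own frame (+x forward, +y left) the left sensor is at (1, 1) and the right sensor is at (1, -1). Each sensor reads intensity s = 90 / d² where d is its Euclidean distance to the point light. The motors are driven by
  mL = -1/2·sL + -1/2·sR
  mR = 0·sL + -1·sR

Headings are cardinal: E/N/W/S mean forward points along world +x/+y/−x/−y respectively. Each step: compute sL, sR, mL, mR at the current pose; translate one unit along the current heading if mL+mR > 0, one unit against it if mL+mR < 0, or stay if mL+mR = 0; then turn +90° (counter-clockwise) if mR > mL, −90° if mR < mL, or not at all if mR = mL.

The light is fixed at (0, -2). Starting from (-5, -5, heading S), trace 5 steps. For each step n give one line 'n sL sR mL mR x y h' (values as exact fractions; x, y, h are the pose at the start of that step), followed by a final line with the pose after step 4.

n=0: pose=(-5,-5,S); sL=45/16, sR=45/26; mL=-945/416, mR=-45/26; mL+mR=-1665/416 → advance -1; mR−mL=225/416 → turn +1·90°
n=1: pose=(-5,-4,E); sL=90/17, sR=18/5; mL=-378/85, mR=-18/5; mL+mR=-684/85 → advance -1; mR−mL=72/85 → turn +1·90°
n=2: pose=(-6,-4,N); sL=9/5, sR=45/13; mL=-171/65, mR=-45/13; mL+mR=-396/65 → advance -1; mR−mL=-54/65 → turn -1·90°
n=3: pose=(-6,-5,E); sL=90/29, sR=90/41; mL=-3150/1189, mR=-90/41; mL+mR=-5760/1189 → advance -1; mR−mL=540/1189 → turn +1·90°
n=4: pose=(-7,-5,N); sL=45/34, sR=9/4; mL=-243/136, mR=-9/4; mL+mR=-549/136 → advance -1; mR−mL=-63/136 → turn -1·90°

0 45/16 45/26 -945/416 -45/26 -5 -5 S
1 90/17 18/5 -378/85 -18/5 -5 -4 E
2 9/5 45/13 -171/65 -45/13 -6 -4 N
3 90/29 90/41 -3150/1189 -90/41 -6 -5 E
4 45/34 9/4 -243/136 -9/4 -7 -5 N
final -7 -6 E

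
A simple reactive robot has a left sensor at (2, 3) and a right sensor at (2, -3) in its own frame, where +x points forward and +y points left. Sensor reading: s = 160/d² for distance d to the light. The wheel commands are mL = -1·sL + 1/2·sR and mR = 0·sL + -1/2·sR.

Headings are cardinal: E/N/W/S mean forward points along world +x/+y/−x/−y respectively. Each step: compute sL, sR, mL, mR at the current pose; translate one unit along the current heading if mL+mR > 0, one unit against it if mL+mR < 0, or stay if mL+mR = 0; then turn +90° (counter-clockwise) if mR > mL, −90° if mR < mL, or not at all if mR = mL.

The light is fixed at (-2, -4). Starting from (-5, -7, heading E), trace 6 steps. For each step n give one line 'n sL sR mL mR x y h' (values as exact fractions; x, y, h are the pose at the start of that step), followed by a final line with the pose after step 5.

0 160 160/37 -5840/37 -80/37 -5 -7 E
1 16/5 80 184/5 -40 -6 -7 N
2 32 160/53 -1616/53 -80/53 -6 -8 E
3 40/17 20 130/17 -10 -7 -8 N
4 160/13 160/73 -10640/949 -80/73 -7 -9 E
5 16/9 80/9 8/3 -40/9 -8 -9 N
final -8 -10 E

n=0: pose=(-5,-7,E); sL=160, sR=160/37; mL=-5840/37, mR=-80/37; mL+mR=-160 → advance -1; mR−mL=5760/37 → turn +1·90°
n=1: pose=(-6,-7,N); sL=16/5, sR=80; mL=184/5, mR=-40; mL+mR=-16/5 → advance -1; mR−mL=-384/5 → turn -1·90°
n=2: pose=(-6,-8,E); sL=32, sR=160/53; mL=-1616/53, mR=-80/53; mL+mR=-32 → advance -1; mR−mL=1536/53 → turn +1·90°
n=3: pose=(-7,-8,N); sL=40/17, sR=20; mL=130/17, mR=-10; mL+mR=-40/17 → advance -1; mR−mL=-300/17 → turn -1·90°
n=4: pose=(-7,-9,E); sL=160/13, sR=160/73; mL=-10640/949, mR=-80/73; mL+mR=-160/13 → advance -1; mR−mL=9600/949 → turn +1·90°
n=5: pose=(-8,-9,N); sL=16/9, sR=80/9; mL=8/3, mR=-40/9; mL+mR=-16/9 → advance -1; mR−mL=-64/9 → turn -1·90°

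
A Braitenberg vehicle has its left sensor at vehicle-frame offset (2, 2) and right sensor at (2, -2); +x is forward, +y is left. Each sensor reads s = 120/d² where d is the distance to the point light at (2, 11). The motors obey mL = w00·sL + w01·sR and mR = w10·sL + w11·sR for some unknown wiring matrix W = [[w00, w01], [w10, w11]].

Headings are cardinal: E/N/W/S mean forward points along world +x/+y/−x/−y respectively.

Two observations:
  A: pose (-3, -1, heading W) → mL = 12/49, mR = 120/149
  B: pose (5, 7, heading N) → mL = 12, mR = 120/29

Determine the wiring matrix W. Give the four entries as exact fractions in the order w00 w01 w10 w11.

1/2 0 0 1

obs A: pose=(-3,-1,W) → sL=24/49, sR=120/149, mL=12/49, mR=120/149
obs B: pose=(5,7,N) → sL=24, sR=120/29, mL=12, mR=120/29
sensor matrix S = [[24/49, 120/149], [24, 120/29]]; det S = -3663360/211729
solve [mL_A; mL_B] = S·[w00; w01] and [mR_A; mR_B] = S·[w10; w11]:
  w00 = 1/2, w01 = 0, w10 = 0, w11 = 1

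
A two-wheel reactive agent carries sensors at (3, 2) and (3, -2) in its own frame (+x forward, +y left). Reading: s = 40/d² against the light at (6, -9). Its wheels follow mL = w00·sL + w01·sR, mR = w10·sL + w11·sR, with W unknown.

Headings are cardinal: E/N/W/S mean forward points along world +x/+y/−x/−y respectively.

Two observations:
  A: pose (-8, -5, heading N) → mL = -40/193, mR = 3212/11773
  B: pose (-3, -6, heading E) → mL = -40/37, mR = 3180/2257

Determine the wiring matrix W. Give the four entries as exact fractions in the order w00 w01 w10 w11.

obs A: pose=(-8,-5,N) → sL=8/61, sR=40/193, mL=-40/193, mR=3212/11773
obs B: pose=(-3,-6,E) → sL=40/61, sR=40/37, mL=-40/37, mR=3180/2257
sensor matrix S = [[8/61, 40/193], [40/61, 40/37]]; det S = 2560/435601
solve [mL_A; mL_B] = S·[w00; w01] and [mR_A; mR_B] = S·[w10; w11]:
  w00 = 0, w01 = -1, w10 = 1/2, w11 = 1

0 -1 1/2 1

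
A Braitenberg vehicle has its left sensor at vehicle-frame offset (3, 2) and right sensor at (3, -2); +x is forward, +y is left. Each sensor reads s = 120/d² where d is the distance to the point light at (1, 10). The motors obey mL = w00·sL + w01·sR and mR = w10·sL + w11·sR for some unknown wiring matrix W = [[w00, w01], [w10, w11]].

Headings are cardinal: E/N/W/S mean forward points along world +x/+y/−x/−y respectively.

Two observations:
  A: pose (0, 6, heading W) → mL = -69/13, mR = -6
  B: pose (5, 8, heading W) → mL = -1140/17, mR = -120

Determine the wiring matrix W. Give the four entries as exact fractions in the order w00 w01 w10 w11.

-1 -1/2 0 -1

obs A: pose=(0,6,W) → sL=30/13, sR=6, mL=-69/13, mR=-6
obs B: pose=(5,8,W) → sL=120/17, sR=120, mL=-1140/17, mR=-120
sensor matrix S = [[30/13, 6], [120/17, 120]]; det S = 51840/221
solve [mL_A; mL_B] = S·[w00; w01] and [mR_A; mR_B] = S·[w10; w11]:
  w00 = -1, w01 = -1/2, w10 = 0, w11 = -1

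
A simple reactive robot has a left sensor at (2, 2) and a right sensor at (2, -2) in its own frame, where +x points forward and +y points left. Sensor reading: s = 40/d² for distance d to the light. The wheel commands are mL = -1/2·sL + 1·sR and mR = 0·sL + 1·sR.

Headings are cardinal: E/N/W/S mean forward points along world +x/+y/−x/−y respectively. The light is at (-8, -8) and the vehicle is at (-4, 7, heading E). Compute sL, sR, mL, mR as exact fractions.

left sensor world pos  = (-2, 9); dL² = 325
right sensor world pos = (-2, 5); dR² = 205
sL = 40/325 = 8/65
sR = 40/205 = 8/41
mL = -1/2·sL + 1·sR = 356/2665
mR = 0·sL + 1·sR = 8/41

8/65 8/41 356/2665 8/41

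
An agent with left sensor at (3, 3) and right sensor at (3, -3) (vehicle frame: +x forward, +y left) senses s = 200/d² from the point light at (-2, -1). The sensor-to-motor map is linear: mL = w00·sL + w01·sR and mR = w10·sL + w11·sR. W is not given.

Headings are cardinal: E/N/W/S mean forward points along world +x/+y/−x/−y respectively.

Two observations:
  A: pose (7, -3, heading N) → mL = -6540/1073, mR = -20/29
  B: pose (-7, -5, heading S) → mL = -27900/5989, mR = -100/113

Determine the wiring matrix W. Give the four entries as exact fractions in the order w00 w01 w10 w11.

-1 -1/2 0 -1/2

obs A: pose=(7,-3,N) → sL=200/37, sR=40/29, mL=-6540/1073, mR=-20/29
obs B: pose=(-7,-5,S) → sL=200/53, sR=200/113, mL=-27900/5989, mR=-100/113
sensor matrix S = [[200/37, 40/29], [200/53, 200/113]]; det S = 28032000/6426197
solve [mL_A; mL_B] = S·[w00; w01] and [mR_A; mR_B] = S·[w10; w11]:
  w00 = -1, w01 = -1/2, w10 = 0, w11 = -1/2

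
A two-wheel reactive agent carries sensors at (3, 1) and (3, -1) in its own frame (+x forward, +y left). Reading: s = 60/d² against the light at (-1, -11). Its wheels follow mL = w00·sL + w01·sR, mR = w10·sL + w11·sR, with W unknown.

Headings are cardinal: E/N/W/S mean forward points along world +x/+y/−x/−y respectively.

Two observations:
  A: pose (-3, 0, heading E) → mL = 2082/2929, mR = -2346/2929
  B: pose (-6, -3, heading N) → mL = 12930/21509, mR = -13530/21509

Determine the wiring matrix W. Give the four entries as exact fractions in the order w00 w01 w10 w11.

obs A: pose=(-3,0,E) → sL=12/29, sR=60/101, mL=2082/2929, mR=-2346/2929
obs B: pose=(-6,-3,N) → sL=60/157, sR=60/137, mL=12930/21509, mR=-13530/21509
sensor matrix S = [[12/29, 60/101], [60/157, 60/137]]; det S = -2885760/62999861
solve [mL_A; mL_B] = S·[w00; w01] and [mR_A; mR_B] = S·[w10; w11]:
  w00 = 1, w01 = 1/2, w10 = -1/2, w11 = -1

1 1/2 -1/2 -1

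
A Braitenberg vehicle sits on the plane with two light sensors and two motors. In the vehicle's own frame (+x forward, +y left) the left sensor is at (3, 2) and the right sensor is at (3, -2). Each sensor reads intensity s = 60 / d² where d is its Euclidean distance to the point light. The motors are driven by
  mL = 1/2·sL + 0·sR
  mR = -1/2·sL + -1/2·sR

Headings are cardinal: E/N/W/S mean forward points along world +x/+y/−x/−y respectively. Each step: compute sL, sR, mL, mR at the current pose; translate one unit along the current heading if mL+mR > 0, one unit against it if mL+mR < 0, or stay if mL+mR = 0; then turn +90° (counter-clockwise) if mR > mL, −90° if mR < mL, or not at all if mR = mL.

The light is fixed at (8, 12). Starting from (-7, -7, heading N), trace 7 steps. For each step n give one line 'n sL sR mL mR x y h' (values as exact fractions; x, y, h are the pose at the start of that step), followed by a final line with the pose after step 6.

n=0: pose=(-7,-7,N); sL=12/109, sR=12/85; mL=6/109, mR=-1164/9265; mL+mR=-6/85 → advance -1; mR−mL=-1674/9265 → turn -1·90°
n=1: pose=(-7,-8,E); sL=5/39, sR=15/157; mL=5/78, mR=-685/6123; mL+mR=-15/314 → advance -1; mR−mL=-2155/12246 → turn -1·90°
n=2: pose=(-8,-8,S); sL=12/145, sR=60/853; mL=6/145, mR=-9468/123685; mL+mR=-30/853 → advance -1; mR−mL=-14586/123685 → turn -1·90°
n=3: pose=(-8,-7,W); sL=30/401, sR=6/65; mL=15/401, mR=-2178/26065; mL+mR=-3/65 → advance -1; mR−mL=-3153/26065 → turn -1·90°
n=4: pose=(-7,-7,N); sL=12/109, sR=12/85; mL=6/109, mR=-1164/9265; mL+mR=-6/85 → advance -1; mR−mL=-1674/9265 → turn -1·90°
n=5: pose=(-7,-8,E); sL=5/39, sR=15/157; mL=5/78, mR=-685/6123; mL+mR=-15/314 → advance -1; mR−mL=-2155/12246 → turn -1·90°
n=6: pose=(-8,-8,S); sL=12/145, sR=60/853; mL=6/145, mR=-9468/123685; mL+mR=-30/853 → advance -1; mR−mL=-14586/123685 → turn -1·90°

0 12/109 12/85 6/109 -1164/9265 -7 -7 N
1 5/39 15/157 5/78 -685/6123 -7 -8 E
2 12/145 60/853 6/145 -9468/123685 -8 -8 S
3 30/401 6/65 15/401 -2178/26065 -8 -7 W
4 12/109 12/85 6/109 -1164/9265 -7 -7 N
5 5/39 15/157 5/78 -685/6123 -7 -8 E
6 12/145 60/853 6/145 -9468/123685 -8 -8 S
final -8 -7 W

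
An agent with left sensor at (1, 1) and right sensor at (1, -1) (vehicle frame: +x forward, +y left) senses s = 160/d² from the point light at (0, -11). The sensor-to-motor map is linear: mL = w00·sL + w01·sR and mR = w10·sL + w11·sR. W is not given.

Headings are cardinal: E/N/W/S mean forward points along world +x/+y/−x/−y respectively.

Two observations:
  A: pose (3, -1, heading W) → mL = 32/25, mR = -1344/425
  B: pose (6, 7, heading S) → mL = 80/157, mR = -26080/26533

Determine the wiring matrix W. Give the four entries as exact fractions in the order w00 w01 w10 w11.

obs A: pose=(3,-1,W) → sL=32/17, sR=32/25, mL=32/25, mR=-1344/425
obs B: pose=(6,7,S) → sL=80/169, sR=80/157, mL=80/157, mR=-26080/26533
sensor matrix S = [[32/17, 32/25], [80/169, 80/157]]; det S = 796672/2255305
solve [mL_A; mL_B] = S·[w00; w01] and [mR_A; mR_B] = S·[w10; w11]:
  w00 = 0, w01 = 1, w10 = -1, w11 = -1

0 1 -1 -1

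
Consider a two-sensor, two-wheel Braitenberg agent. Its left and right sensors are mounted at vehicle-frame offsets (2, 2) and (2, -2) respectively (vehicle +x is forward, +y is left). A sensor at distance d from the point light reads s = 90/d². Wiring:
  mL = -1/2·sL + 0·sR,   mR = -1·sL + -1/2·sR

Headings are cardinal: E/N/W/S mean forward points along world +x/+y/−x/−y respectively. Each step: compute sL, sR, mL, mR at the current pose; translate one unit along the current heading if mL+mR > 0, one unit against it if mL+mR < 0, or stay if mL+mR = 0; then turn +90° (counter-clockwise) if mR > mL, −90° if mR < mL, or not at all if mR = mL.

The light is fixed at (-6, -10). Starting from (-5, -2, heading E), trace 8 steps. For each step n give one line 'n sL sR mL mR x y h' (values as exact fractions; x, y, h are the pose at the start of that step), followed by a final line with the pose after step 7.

n=0: pose=(-5,-2,E); sL=90/109, sR=2; mL=-45/109, mR=-199/109; mL+mR=-244/109 → advance -1; mR−mL=-154/109 → turn -1·90°
n=1: pose=(-6,-2,S); sL=9/4, sR=9/4; mL=-9/8, mR=-27/8; mL+mR=-9/2 → advance -1; mR−mL=-9/4 → turn -1·90°
n=2: pose=(-6,-1,W); sL=90/53, sR=18/25; mL=-45/53, mR=-2727/1325; mL+mR=-3852/1325 → advance -1; mR−mL=-1602/1325 → turn -1·90°
n=3: pose=(-5,-1,N); sL=45/61, sR=9/13; mL=-45/122, mR=-1719/1586; mL+mR=-1152/793 → advance -1; mR−mL=-567/793 → turn -1·90°
n=4: pose=(-5,-2,E); sL=90/109, sR=2; mL=-45/109, mR=-199/109; mL+mR=-244/109 → advance -1; mR−mL=-154/109 → turn -1·90°
n=5: pose=(-6,-2,S); sL=9/4, sR=9/4; mL=-9/8, mR=-27/8; mL+mR=-9/2 → advance -1; mR−mL=-9/4 → turn -1·90°
n=6: pose=(-6,-1,W); sL=90/53, sR=18/25; mL=-45/53, mR=-2727/1325; mL+mR=-3852/1325 → advance -1; mR−mL=-1602/1325 → turn -1·90°
n=7: pose=(-5,-1,N); sL=45/61, sR=9/13; mL=-45/122, mR=-1719/1586; mL+mR=-1152/793 → advance -1; mR−mL=-567/793 → turn -1·90°

0 90/109 2 -45/109 -199/109 -5 -2 E
1 9/4 9/4 -9/8 -27/8 -6 -2 S
2 90/53 18/25 -45/53 -2727/1325 -6 -1 W
3 45/61 9/13 -45/122 -1719/1586 -5 -1 N
4 90/109 2 -45/109 -199/109 -5 -2 E
5 9/4 9/4 -9/8 -27/8 -6 -2 S
6 90/53 18/25 -45/53 -2727/1325 -6 -1 W
7 45/61 9/13 -45/122 -1719/1586 -5 -1 N
final -5 -2 E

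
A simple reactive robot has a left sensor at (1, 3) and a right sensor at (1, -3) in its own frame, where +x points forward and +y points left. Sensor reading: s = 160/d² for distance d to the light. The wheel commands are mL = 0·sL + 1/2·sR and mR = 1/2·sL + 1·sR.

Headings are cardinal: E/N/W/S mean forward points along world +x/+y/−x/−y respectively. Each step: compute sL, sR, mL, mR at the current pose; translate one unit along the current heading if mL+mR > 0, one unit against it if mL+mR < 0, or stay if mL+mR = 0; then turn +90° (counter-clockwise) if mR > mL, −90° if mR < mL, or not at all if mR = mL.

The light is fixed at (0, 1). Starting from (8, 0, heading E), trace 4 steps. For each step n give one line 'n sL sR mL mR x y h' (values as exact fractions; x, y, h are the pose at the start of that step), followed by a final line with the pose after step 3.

n=0: pose=(8,0,E); sL=32/17, sR=160/97; mL=80/97, mR=4272/1649; mL+mR=5632/1649 → advance +1; mR−mL=2912/1649 → turn +1·90°
n=1: pose=(9,0,N); sL=40/9, sR=10/9; mL=5/9, mR=10/3; mL+mR=35/9 → advance +1; mR−mL=25/9 → turn +1·90°
n=2: pose=(9,1,W); sL=160/73, sR=160/73; mL=80/73, mR=240/73; mL+mR=320/73 → advance +1; mR−mL=160/73 → turn +1·90°
n=3: pose=(8,1,S); sL=80/61, sR=80/13; mL=40/13, mR=5400/793; mL+mR=7840/793 → advance +1; mR−mL=2960/793 → turn +1·90°

0 32/17 160/97 80/97 4272/1649 8 0 E
1 40/9 10/9 5/9 10/3 9 0 N
2 160/73 160/73 80/73 240/73 9 1 W
3 80/61 80/13 40/13 5400/793 8 1 S
final 8 0 E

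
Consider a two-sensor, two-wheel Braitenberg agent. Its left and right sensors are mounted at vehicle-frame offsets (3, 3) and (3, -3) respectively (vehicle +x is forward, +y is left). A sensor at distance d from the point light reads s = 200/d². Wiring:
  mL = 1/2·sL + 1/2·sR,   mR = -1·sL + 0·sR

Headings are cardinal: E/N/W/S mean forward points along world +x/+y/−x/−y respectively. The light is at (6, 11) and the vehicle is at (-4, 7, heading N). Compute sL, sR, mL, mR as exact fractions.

left sensor world pos  = (-7, 10); dL² = 170
right sensor world pos = (-1, 10); dR² = 50
sL = 200/170 = 20/17
sR = 200/50 = 4
mL = 1/2·sL + 1/2·sR = 44/17
mR = -1·sL + 0·sR = -20/17

20/17 4 44/17 -20/17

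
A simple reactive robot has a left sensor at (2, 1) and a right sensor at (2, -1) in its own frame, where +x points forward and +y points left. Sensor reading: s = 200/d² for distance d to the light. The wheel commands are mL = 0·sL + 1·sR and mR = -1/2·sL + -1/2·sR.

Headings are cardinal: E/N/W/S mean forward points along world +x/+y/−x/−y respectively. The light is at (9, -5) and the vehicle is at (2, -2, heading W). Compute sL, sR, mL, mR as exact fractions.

40/17 200/97 200/97 -3640/1649

left sensor world pos  = (0, -3); dL² = 85
right sensor world pos = (0, -1); dR² = 97
sL = 200/85 = 40/17
sR = 200/97 = 200/97
mL = 0·sL + 1·sR = 200/97
mR = -1/2·sL + -1/2·sR = -3640/1649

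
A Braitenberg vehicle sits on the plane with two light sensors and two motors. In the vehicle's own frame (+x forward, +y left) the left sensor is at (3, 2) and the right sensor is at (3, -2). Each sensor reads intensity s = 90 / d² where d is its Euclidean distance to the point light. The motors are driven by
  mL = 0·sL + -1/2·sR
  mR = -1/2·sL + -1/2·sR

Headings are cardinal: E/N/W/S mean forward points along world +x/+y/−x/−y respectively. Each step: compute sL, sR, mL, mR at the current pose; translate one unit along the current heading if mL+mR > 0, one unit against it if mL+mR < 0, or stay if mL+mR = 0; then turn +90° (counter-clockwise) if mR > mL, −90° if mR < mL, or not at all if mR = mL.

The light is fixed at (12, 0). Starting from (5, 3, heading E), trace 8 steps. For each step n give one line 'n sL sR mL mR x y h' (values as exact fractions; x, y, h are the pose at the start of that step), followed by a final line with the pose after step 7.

n=0: pose=(5,3,E); sL=90/41, sR=90/17; mL=-45/17, mR=-2610/697; mL+mR=-4455/697 → advance -1; mR−mL=-45/41 → turn -1·90°
n=1: pose=(4,3,S); sL=5/2, sR=9/10; mL=-9/20, mR=-17/10; mL+mR=-43/20 → advance -1; mR−mL=-5/4 → turn -1·90°
n=2: pose=(4,4,W); sL=18/25, sR=90/157; mL=-45/157, mR=-2538/3925; mL+mR=-3663/3925 → advance -1; mR−mL=-9/25 → turn -1·90°
n=3: pose=(5,4,N); sL=9/13, sR=45/37; mL=-45/74, mR=-459/481; mL+mR=-1503/962 → advance -1; mR−mL=-9/26 → turn -1·90°
n=4: pose=(5,3,E); sL=90/41, sR=90/17; mL=-45/17, mR=-2610/697; mL+mR=-4455/697 → advance -1; mR−mL=-45/41 → turn -1·90°
n=5: pose=(4,3,S); sL=5/2, sR=9/10; mL=-9/20, mR=-17/10; mL+mR=-43/20 → advance -1; mR−mL=-5/4 → turn -1·90°
n=6: pose=(4,4,W); sL=18/25, sR=90/157; mL=-45/157, mR=-2538/3925; mL+mR=-3663/3925 → advance -1; mR−mL=-9/25 → turn -1·90°
n=7: pose=(5,4,N); sL=9/13, sR=45/37; mL=-45/74, mR=-459/481; mL+mR=-1503/962 → advance -1; mR−mL=-9/26 → turn -1·90°

0 90/41 90/17 -45/17 -2610/697 5 3 E
1 5/2 9/10 -9/20 -17/10 4 3 S
2 18/25 90/157 -45/157 -2538/3925 4 4 W
3 9/13 45/37 -45/74 -459/481 5 4 N
4 90/41 90/17 -45/17 -2610/697 5 3 E
5 5/2 9/10 -9/20 -17/10 4 3 S
6 18/25 90/157 -45/157 -2538/3925 4 4 W
7 9/13 45/37 -45/74 -459/481 5 4 N
final 5 3 E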